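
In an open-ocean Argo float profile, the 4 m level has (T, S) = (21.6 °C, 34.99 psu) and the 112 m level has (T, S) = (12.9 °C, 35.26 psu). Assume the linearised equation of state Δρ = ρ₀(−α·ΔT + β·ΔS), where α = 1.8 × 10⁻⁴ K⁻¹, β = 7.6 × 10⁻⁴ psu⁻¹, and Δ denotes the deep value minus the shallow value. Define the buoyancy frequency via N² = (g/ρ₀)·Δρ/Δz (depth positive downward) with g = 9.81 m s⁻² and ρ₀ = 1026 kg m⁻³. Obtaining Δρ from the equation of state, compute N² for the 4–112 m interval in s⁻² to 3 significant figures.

ΔT = -8.7 K, ΔS = +0.27 psu (deep − shallow).
Δρ/ρ₀ = −αΔT + βΔS = 1.566 × 10⁻³ + 2.052 × 10⁻⁴ = 1.7712 × 10⁻³, so Δρ ≈ 1.817 kg m⁻³.
N² = (g/ρ₀)·Δρ/Δz = g·(Δρ/ρ₀)/Δz = 9.81 × 1.7712 × 10⁻³ / 108 = 1.6088 × 10⁻⁴ s⁻² ≈ 1.61 × 10⁻⁴ s⁻².

1.61 × 10⁻⁴ s⁻²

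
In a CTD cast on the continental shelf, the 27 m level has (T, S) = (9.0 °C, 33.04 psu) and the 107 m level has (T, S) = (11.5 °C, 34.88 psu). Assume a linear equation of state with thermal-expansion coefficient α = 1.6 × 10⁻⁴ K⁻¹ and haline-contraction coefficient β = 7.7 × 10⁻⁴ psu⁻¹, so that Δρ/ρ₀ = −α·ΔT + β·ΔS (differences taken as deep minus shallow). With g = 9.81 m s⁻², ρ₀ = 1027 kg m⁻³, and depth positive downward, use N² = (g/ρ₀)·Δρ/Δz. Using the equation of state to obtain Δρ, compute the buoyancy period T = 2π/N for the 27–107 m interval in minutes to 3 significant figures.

ΔT = +2.5 K, ΔS = +1.84 psu (deep − shallow).
Δρ/ρ₀ = −αΔT + βΔS = -4.00 × 10⁻⁴ + 1.4168 × 10⁻³ = 1.0168 × 10⁻³, so Δρ ≈ 1.044 kg m⁻³.
N² = (g/ρ₀)·Δρ/Δz = g·(Δρ/ρ₀)/Δz = 9.81 × 1.0168 × 10⁻³ / 80 = 1.2469 × 10⁻⁴ s⁻².
N = √(1.2469 × 10⁻⁴) = 0.011166 rad s⁻¹ → T = 2π/N = 562.71 s = 9.3785 min ≈ 9.38 min.

9.38 min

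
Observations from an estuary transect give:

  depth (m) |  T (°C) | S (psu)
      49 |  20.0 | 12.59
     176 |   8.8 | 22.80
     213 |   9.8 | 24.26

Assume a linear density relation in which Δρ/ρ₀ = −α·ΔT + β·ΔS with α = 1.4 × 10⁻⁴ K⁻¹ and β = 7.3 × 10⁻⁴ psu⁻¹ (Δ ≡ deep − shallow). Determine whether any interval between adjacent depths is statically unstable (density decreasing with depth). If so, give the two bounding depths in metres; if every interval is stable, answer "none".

Evaluate Δρ/ρ₀ = −αΔT + βΔS across each adjacent pair:
  49–176 m: −αΔT+βΔS = −(1.4 × 10⁻⁴)(-11.2)+(7.3 × 10⁻⁴)(+10.21) = 9.0 × 10⁻³ → stable
  176–213 m: −αΔT+βΔS = −(1.4 × 10⁻⁴)(+1.0)+(7.3 × 10⁻⁴)(+1.46) = 9.3 × 10⁻⁴ → stable
Every interval has Δρ > 0: the column is stably stratified throughout.

none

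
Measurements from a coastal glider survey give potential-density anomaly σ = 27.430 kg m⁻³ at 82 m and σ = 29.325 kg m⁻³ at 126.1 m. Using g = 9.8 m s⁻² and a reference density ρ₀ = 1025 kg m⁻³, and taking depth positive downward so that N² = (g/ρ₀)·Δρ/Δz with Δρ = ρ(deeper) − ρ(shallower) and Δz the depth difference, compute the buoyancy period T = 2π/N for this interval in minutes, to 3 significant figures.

Δρ = 1029.325 − 1027.430 = 1.895 kg m⁻³ over Δz = 126.1 − 82 = 44.1 m.
N² = (9.8/1025) × (1.895/44.1) = 4.1084 × 10⁻⁴ s⁻².
N = √(4.1084 × 10⁻⁴) = 0.020269 rad s⁻¹, so T = 2π/N = 309.99 s = 5.1665 min ≈ 5.17 min.
N² > 0, so the interval is statically stable.

5.17 min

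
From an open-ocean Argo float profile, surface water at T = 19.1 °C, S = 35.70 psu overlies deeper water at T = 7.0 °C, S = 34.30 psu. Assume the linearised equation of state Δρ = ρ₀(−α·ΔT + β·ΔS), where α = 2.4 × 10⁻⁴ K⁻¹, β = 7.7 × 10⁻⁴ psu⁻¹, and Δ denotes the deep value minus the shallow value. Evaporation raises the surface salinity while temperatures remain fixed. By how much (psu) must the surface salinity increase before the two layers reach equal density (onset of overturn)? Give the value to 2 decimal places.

Neutral buoyancy requires −α(T_deep − T_surf) + β(S_deep − S_surf′) = 0.
S_surf′ = S_deep − (α/β)·ΔT = 34.30 − (2.4 × 10⁻⁴/7.7 × 10⁻⁴)·(-12.1) = 38.0714 psu.
Increase required: 38.0714 − 35.70 = 2.3714 psu.

2.37 psu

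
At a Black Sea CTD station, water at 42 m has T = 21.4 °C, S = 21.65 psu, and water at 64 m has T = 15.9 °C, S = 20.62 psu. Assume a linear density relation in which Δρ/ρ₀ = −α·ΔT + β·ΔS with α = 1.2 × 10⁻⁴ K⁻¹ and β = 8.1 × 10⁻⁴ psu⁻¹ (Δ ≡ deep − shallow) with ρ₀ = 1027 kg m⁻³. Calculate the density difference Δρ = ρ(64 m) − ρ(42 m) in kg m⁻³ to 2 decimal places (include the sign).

ΔT = -5.5 K, ΔS = -1.03 psu (deep − shallow).
Δρ/ρ₀ = −(1.2 × 10⁻⁴)(-5.5) + (8.1 × 10⁻⁴)(-1.03) = -1.743 × 10⁻⁴.
Δρ = 1027 × (-1.743 × 10⁻⁴) = -0.18 kg m⁻³.
Negative Δρ: lighter below, statically unstable.

-0.18 kg m⁻³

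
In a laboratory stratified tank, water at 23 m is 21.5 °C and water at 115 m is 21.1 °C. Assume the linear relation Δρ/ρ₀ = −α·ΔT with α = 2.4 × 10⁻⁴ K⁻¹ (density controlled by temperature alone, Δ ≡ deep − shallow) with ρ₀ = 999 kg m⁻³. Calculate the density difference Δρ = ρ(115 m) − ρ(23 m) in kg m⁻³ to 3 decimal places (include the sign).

ΔT = -0.4 K, Δρ/ρ₀ = −αΔT = 9.60 × 10⁻⁵.
Δρ = 999 × (9.60 × 10⁻⁵) = +0.096 kg m⁻³.
Positive Δρ: denser below, stable.

+0.096 kg m⁻³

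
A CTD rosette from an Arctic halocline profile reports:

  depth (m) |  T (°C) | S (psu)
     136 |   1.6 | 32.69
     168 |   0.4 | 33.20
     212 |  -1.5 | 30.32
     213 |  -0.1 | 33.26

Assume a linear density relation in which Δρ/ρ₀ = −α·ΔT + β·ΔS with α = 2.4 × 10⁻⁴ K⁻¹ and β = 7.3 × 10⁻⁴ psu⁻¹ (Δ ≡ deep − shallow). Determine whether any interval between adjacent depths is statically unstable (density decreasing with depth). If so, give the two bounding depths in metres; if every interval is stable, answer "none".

168–212 m

Evaluate Δρ/ρ₀ = −αΔT + βΔS across each adjacent pair:
  136–168 m: −αΔT+βΔS = −(2.4 × 10⁻⁴)(-1.2)+(7.3 × 10⁻⁴)(+0.51) = 6.6 × 10⁻⁴ → stable
  168–212 m: −αΔT+βΔS = −(2.4 × 10⁻⁴)(-1.9)+(7.3 × 10⁻⁴)(-2.88) = -1.6 × 10⁻³ → UNSTABLE
  212–213 m: −αΔT+βΔS = −(2.4 × 10⁻⁴)(+1.4)+(7.3 × 10⁻⁴)(+2.94) = 1.8 × 10⁻³ → stable
The 168–212 m interval has Δρ < 0: lighter water underlies denser water.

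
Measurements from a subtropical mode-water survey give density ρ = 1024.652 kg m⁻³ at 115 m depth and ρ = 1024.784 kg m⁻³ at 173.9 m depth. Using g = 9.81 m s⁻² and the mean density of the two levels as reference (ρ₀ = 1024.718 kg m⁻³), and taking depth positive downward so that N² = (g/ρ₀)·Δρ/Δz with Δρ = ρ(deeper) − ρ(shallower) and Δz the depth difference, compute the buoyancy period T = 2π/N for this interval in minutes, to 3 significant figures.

22.6 min

Δρ = 1024.784 − 1024.652 = 0.132 kg m⁻³ over Δz = 173.9 − 115 = 58.9 m.
N² = (9.81/1024.718) × (0.132/58.9) = 2.1455 × 10⁻⁵ s⁻².
N = √(2.1455 × 10⁻⁵) = 4.6320 × 10⁻³ rad s⁻¹, so T = 2π/N = 1.3565 × 10³ s = 22.608 min ≈ 22.6 min.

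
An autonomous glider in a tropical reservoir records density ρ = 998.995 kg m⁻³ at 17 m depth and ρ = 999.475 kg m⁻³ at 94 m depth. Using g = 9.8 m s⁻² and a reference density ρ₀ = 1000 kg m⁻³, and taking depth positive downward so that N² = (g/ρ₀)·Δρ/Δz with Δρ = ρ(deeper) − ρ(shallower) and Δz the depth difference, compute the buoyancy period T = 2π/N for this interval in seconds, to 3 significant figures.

804 s

Δρ = 999.475 − 998.995 = 0.480 kg m⁻³ over Δz = 94 − 17 = 77 m.
N² = (9.8/1000) × (0.480/77) = 6.1091 × 10⁻⁵ s⁻².
N = √(6.1091 × 10⁻⁵) = 7.8161 × 10⁻³ rad s⁻¹, so T = 2π/N = 803.88 s ≈ 804 s.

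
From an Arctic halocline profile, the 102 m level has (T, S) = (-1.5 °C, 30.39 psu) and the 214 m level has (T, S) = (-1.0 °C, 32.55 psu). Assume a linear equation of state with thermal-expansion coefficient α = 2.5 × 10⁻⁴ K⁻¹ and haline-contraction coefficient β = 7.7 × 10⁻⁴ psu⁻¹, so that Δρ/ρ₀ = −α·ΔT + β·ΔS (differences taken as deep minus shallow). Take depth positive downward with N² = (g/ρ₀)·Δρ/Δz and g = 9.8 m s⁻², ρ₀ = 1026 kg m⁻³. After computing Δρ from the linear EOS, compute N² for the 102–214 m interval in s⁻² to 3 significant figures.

ΔT = +0.5 K, ΔS = +2.16 psu (deep − shallow).
Δρ/ρ₀ = −αΔT + βΔS = -1.25 × 10⁻⁴ + 1.6632 × 10⁻³ = 1.5382 × 10⁻³, so Δρ ≈ 1.578 kg m⁻³.
N² = (g/ρ₀)·Δρ/Δz = g·(Δρ/ρ₀)/Δz = 9.8 × 1.5382 × 10⁻³ / 112 = 1.3459 × 10⁻⁴ s⁻² ≈ 1.35 × 10⁻⁴ s⁻².

1.35 × 10⁻⁴ s⁻²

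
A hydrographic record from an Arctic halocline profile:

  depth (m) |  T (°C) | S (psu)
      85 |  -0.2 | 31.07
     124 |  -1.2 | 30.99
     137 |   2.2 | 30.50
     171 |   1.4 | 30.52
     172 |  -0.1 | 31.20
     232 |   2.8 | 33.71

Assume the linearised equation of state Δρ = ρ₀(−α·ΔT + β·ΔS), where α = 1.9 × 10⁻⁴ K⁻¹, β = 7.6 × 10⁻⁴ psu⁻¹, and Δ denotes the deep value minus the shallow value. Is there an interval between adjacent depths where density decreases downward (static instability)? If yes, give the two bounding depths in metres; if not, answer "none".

Evaluate Δρ/ρ₀ = −αΔT + βΔS across each adjacent pair:
  85–124 m: −αΔT+βΔS = −(1.9 × 10⁻⁴)(-1.0)+(7.6 × 10⁻⁴)(-0.08) = 1.3 × 10⁻⁴ → stable
  124–137 m: −αΔT+βΔS = −(1.9 × 10⁻⁴)(+3.4)+(7.6 × 10⁻⁴)(-0.49) = -1.0 × 10⁻³ → UNSTABLE
  137–171 m: −αΔT+βΔS = −(1.9 × 10⁻⁴)(-0.8)+(7.6 × 10⁻⁴)(+0.02) = 1.7 × 10⁻⁴ → stable
  171–172 m: −αΔT+βΔS = −(1.9 × 10⁻⁴)(-1.5)+(7.6 × 10⁻⁴)(+0.68) = 8.0 × 10⁻⁴ → stable
  172–232 m: −αΔT+βΔS = −(1.9 × 10⁻⁴)(+2.9)+(7.6 × 10⁻⁴)(+2.51) = 1.4 × 10⁻³ → stable
The 124–137 m interval has Δρ < 0: lighter water underlies denser water.

124–137 m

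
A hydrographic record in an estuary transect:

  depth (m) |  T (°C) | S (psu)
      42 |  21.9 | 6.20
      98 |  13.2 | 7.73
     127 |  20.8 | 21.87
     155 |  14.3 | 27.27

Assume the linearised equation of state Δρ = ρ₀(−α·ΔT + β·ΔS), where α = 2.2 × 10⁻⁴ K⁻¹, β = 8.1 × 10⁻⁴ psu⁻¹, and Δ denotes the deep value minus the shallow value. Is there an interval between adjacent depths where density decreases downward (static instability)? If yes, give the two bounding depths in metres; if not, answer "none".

Evaluate Δρ/ρ₀ = −αΔT + βΔS across each adjacent pair:
  42–98 m: −αΔT+βΔS = −(2.2 × 10⁻⁴)(-8.7)+(8.1 × 10⁻⁴)(+1.53) = 3.2 × 10⁻³ → stable
  98–127 m: −αΔT+βΔS = −(2.2 × 10⁻⁴)(+7.6)+(8.1 × 10⁻⁴)(+14.14) = 9.8 × 10⁻³ → stable
  127–155 m: −αΔT+βΔS = −(2.2 × 10⁻⁴)(-6.5)+(8.1 × 10⁻⁴)(+5.40) = 5.8 × 10⁻³ → stable
Every interval has Δρ > 0: the column is stably stratified throughout.

none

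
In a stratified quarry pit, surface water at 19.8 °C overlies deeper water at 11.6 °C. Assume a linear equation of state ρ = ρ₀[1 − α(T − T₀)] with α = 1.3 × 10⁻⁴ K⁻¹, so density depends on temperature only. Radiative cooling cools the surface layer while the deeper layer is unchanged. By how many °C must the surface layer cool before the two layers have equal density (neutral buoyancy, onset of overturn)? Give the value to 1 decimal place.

8.2 °C

With temperature the only control, equal density requires T_surf′ = T_deep.
T_surf′ = 11.6 °C.
Cooling required: 19.8 − 11.6 = 8.2 °C.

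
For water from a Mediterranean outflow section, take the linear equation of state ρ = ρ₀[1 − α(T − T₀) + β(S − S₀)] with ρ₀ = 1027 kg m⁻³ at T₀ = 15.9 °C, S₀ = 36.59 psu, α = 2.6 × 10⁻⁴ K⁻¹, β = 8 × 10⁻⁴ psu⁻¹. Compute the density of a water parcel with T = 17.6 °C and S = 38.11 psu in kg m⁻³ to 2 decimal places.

1027.79 kg m⁻³

T − T₀ = +1.7 K, S − S₀ = +1.52 psu.
Bracket = 1 − α·(+1.7) + β·(+1.52) = 1 + (7.74 × 10⁻⁴) = 1.0007740.
ρ = 1027 × 1.0007740 = 1027.79 kg m⁻³.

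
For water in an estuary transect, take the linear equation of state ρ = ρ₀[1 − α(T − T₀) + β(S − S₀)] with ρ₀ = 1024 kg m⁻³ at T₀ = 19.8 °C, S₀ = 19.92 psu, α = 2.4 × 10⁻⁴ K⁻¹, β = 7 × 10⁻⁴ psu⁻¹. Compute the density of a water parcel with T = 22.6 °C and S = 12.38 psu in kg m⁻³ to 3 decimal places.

T − T₀ = +2.8 K, S − S₀ = -7.54 psu.
Bracket = 1 − α·(+2.8) + β·(-7.54) = 1 + (-5.95 × 10⁻³) = 0.9940500.
ρ = 1024 × 0.9940500 = 1017.907 kg m⁻³.

1017.907 kg m⁻³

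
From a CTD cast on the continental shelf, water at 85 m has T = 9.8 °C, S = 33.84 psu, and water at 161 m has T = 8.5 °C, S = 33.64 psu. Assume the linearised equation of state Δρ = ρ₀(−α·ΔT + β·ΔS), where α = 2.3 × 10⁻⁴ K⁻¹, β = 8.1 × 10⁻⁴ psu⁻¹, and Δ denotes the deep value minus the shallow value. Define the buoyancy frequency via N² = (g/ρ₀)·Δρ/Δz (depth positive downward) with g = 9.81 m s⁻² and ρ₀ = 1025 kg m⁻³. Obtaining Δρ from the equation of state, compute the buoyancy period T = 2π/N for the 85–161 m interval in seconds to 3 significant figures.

ΔT = -1.3 K, ΔS = -0.20 psu (deep − shallow).
Δρ/ρ₀ = −αΔT + βΔS = 2.99 × 10⁻⁴ − 1.62 × 10⁻⁴ = 1.37 × 10⁻⁴, so Δρ ≈ 0.1404 kg m⁻³.
N² = (g/ρ₀)·Δρ/Δz = g·(Δρ/ρ₀)/Δz = 9.81 × 1.37 × 10⁻⁴ / 76 = 1.7684 × 10⁻⁵ s⁻².
N = √(1.7684 × 10⁻⁵) = 4.2052 × 10⁻³ rad s⁻¹ → T = 2π/N = 1.4941 × 10³ s ≈ 1.49 × 10³ s.

1.49 × 10³ s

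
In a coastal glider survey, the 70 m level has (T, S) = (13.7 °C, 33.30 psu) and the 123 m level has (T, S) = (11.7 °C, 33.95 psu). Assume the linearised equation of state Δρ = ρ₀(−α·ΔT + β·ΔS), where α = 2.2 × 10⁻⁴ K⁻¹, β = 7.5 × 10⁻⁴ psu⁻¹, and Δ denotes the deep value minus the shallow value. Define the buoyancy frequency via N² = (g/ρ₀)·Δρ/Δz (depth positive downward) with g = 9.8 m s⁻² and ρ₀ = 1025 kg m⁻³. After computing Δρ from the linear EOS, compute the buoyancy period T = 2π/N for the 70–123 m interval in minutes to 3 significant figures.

ΔT = -2.0 K, ΔS = +0.65 psu (deep − shallow).
Δρ/ρ₀ = −αΔT + βΔS = 4.40 × 10⁻⁴ + 4.875 × 10⁻⁴ = 9.275 × 10⁻⁴, so Δρ ≈ 0.9507 kg m⁻³.
N² = (g/ρ₀)·Δρ/Δz = g·(Δρ/ρ₀)/Δz = 9.8 × 9.275 × 10⁻⁴ / 53 = 1.7150 × 10⁻⁴ s⁻².
N = √(1.7150 × 10⁻⁴) = 0.013096 rad s⁻¹ → T = 2π/N = 479.78 s = 7.9963 min ≈ 8.00 min.

8.00 min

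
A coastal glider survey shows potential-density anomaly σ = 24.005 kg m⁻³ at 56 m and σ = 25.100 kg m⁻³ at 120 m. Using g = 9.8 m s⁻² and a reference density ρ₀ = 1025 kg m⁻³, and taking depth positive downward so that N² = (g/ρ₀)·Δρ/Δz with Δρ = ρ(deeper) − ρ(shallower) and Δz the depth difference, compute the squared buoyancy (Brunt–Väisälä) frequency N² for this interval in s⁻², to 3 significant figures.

1.64 × 10⁻⁴ s⁻²

Δρ = 1025.100 − 1024.005 = 1.095 kg m⁻³ over Δz = 120 − 56 = 64 m.
N² = (9.8/1025) × (1.095/64) = 1.6358 × 10⁻⁴ s⁻² ≈ 1.64 × 10⁻⁴ s⁻².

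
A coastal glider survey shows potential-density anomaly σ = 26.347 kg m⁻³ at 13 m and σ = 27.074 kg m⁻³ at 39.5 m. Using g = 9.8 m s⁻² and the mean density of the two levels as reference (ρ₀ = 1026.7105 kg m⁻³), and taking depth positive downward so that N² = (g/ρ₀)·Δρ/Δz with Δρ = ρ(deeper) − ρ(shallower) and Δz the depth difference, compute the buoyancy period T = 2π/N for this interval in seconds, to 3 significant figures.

Δρ = 1027.074 − 1026.347 = 0.727 kg m⁻³ over Δz = 39.5 − 13 = 26.5 m.
N² = (9.8/1026.7105) × (0.727/26.5) = 2.6186 × 10⁻⁴ s⁻².
N = √(2.6186 × 10⁻⁴) = 0.016182 rad s⁻¹, so T = 2π/N = 388.28 s ≈ 388 s.

388 s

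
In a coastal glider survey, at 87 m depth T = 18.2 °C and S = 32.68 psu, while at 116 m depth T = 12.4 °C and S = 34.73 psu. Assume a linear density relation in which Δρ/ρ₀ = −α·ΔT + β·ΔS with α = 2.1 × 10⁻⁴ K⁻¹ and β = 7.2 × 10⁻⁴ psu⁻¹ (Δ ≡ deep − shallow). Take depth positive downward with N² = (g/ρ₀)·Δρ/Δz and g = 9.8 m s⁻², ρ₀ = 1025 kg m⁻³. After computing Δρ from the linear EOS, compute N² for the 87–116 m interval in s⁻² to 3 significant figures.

9.10 × 10⁻⁴ s⁻²

ΔT = -5.8 K, ΔS = +2.05 psu (deep − shallow).
Δρ/ρ₀ = −αΔT + βΔS = 1.218 × 10⁻³ + 1.476 × 10⁻³ = 2.694 × 10⁻³, so Δρ ≈ 2.761 kg m⁻³.
N² = (g/ρ₀)·Δρ/Δz = g·(Δρ/ρ₀)/Δz = 9.8 × 2.694 × 10⁻³ / 29 = 9.1039 × 10⁻⁴ s⁻² ≈ 9.10 × 10⁻⁴ s⁻².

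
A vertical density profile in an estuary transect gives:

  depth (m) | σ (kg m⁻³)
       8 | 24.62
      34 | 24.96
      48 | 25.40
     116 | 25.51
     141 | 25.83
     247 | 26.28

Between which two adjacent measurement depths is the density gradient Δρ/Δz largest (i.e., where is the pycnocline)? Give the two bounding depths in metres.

Compute the density gradient over each adjacent pair:
  8–34 m: Δρ/Δz = 0.34/26 = 0.013 kg m⁻⁴
  34–48 m: Δρ/Δz = 0.44/14 = 0.031 kg m⁻⁴
  48–116 m: Δρ/Δz = 0.11/68 = 1.6 × 10⁻³ kg m⁻⁴
  116–141 m: Δρ/Δz = 0.32/25 = 0.013 kg m⁻⁴
  141–247 m: Δρ/Δz = 0.45/106 = 4.2 × 10⁻³ kg m⁻⁴
The largest gradient is in the 34–48 m interval — the pycnocline.

34–48 m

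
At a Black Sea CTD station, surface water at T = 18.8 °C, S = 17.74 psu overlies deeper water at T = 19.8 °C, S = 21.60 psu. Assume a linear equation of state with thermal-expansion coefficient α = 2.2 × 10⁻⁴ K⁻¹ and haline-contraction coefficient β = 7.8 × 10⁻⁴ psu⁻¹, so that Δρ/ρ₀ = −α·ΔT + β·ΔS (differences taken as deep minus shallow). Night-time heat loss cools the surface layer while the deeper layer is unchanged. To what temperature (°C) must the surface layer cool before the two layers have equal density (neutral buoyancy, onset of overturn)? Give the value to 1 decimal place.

6.1 °C

Neutral buoyancy requires Δρ = 0, i.e. −α(T_deep − T_surf′) + β(S_deep − S_surf) = 0.
T_surf′ = T_deep − (β/α)·ΔS = 19.8 − (7.8 × 10⁻⁴/2.2 × 10⁻⁴)·(+3.86) = 6.115 °C.
Cooling required: 18.8 − (6.115) = 12.685 °C.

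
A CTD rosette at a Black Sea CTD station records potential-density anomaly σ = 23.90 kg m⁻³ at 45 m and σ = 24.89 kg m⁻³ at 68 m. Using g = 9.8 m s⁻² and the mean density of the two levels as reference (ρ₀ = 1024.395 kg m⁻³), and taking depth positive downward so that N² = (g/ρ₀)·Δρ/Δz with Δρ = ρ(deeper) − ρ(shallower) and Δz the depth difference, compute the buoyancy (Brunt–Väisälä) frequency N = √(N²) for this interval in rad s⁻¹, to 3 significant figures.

Δρ = 1024.89 − 1023.90 = 0.99 kg m⁻³ over Δz = 68 − 45 = 23 m.
N² = (9.8/1024.395) × (0.99/23) = 4.1178 × 10⁻⁴ s⁻².
N = √(4.1178 × 10⁻⁴) = 0.020292 rad s⁻¹ ≈ 0.0203 rad s⁻¹.

0.0203 rad s⁻¹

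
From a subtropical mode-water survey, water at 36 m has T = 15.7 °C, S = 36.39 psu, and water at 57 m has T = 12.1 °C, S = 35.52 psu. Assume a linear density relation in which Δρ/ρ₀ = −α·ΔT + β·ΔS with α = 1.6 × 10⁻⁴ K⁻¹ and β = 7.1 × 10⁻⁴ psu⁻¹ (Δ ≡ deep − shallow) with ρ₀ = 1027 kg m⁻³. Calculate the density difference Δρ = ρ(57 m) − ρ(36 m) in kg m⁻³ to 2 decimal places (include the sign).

ΔT = -3.6 K, ΔS = -0.87 psu (deep − shallow).
Δρ/ρ₀ = −(1.6 × 10⁻⁴)(-3.6) + (7.1 × 10⁻⁴)(-0.87) = -4.17 × 10⁻⁵.
Δρ = 1027 × (-4.17 × 10⁻⁵) = -0.04 kg m⁻³.
Negative Δρ: lighter below, statically unstable.

-0.04 kg m⁻³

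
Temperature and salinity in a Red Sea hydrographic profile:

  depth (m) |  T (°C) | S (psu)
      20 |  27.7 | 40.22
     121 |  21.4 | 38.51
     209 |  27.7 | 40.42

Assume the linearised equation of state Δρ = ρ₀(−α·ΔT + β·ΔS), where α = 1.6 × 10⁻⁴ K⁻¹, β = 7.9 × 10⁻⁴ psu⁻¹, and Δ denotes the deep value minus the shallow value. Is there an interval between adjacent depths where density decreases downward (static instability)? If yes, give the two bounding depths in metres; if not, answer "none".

Evaluate Δρ/ρ₀ = −αΔT + βΔS across each adjacent pair:
  20–121 m: −αΔT+βΔS = −(1.6 × 10⁻⁴)(-6.3)+(7.9 × 10⁻⁴)(-1.71) = -3.4 × 10⁻⁴ → UNSTABLE
  121–209 m: −αΔT+βΔS = −(1.6 × 10⁻⁴)(+6.3)+(7.9 × 10⁻⁴)(+1.91) = 5.0 × 10⁻⁴ → stable
The 20–121 m interval has Δρ < 0: lighter water underlies denser water.

20–121 m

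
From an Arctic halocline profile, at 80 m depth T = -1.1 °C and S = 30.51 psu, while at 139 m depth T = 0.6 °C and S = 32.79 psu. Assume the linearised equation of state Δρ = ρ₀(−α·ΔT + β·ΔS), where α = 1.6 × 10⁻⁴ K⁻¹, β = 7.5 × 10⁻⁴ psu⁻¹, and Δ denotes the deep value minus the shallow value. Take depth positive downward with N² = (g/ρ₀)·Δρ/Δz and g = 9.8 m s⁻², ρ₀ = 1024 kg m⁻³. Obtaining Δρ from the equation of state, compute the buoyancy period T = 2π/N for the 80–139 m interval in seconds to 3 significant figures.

407 s

ΔT = +1.7 K, ΔS = +2.28 psu (deep − shallow).
Δρ/ρ₀ = −αΔT + βΔS = -2.72 × 10⁻⁴ + 1.71 × 10⁻³ = 1.438 × 10⁻³, so Δρ ≈ 1.473 kg m⁻³.
N² = (g/ρ₀)·Δρ/Δz = g·(Δρ/ρ₀)/Δz = 9.8 × 1.438 × 10⁻³ / 59 = 2.3885 × 10⁻⁴ s⁻².
N = √(2.3885 × 10⁻⁴) = 0.015455 rad s⁻¹ → T = 2π/N = 406.55 s ≈ 407 s.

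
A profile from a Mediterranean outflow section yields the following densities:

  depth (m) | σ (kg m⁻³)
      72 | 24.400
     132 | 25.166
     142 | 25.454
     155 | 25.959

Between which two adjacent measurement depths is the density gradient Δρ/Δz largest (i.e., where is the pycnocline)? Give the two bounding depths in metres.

142–155 m

Compute the density gradient over each adjacent pair:
  72–132 m: Δρ/Δz = 0.766/60 = 0.013 kg m⁻⁴
  132–142 m: Δρ/Δz = 0.288/10 = 0.029 kg m⁻⁴
  142–155 m: Δρ/Δz = 0.505/13 = 0.039 kg m⁻⁴
The largest gradient is in the 142–155 m interval — the pycnocline.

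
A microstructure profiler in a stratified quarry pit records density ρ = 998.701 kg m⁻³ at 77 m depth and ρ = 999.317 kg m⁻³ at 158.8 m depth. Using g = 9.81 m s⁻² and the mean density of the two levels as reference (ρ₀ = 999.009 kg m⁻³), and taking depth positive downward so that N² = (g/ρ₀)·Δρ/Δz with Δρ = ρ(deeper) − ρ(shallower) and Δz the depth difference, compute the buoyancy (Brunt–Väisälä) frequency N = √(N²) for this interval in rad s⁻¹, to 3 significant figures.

8.60 × 10⁻³ rad s⁻¹

Δρ = 999.317 − 998.701 = 0.616 kg m⁻³ over Δz = 158.8 − 77 = 81.8 m.
N² = (9.81/999.009) × (0.616/81.8) = 7.3948 × 10⁻⁵ s⁻².
N = √(7.3948 × 10⁻⁵) = 8.5993 × 10⁻³ rad s⁻¹ ≈ 8.60 × 10⁻³ rad s⁻¹.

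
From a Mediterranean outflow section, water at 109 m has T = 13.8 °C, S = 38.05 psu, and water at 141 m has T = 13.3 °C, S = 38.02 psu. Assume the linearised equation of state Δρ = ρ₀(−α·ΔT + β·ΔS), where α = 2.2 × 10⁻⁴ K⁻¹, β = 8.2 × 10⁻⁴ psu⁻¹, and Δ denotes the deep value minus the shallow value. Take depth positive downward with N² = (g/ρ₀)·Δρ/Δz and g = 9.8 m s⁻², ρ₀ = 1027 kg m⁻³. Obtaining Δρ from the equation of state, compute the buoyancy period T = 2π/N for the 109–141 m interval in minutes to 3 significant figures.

20.5 min

ΔT = -0.5 K, ΔS = -0.03 psu (deep − shallow).
Δρ/ρ₀ = −αΔT + βΔS = 1.10 × 10⁻⁴ − 2.46 × 10⁻⁵ = 8.54 × 10⁻⁵, so Δρ ≈ 0.08771 kg m⁻³.
N² = (g/ρ₀)·Δρ/Δz = g·(Δρ/ρ₀)/Δz = 9.8 × 8.54 × 10⁻⁵ / 32 = 2.6154 × 10⁻⁵ s⁻².
N = √(2.6154 × 10⁻⁵) = 5.1141 × 10⁻³ rad s⁻¹ → T = 2π/N = 1.2286 × 10³ s = 20.477 min ≈ 20.5 min.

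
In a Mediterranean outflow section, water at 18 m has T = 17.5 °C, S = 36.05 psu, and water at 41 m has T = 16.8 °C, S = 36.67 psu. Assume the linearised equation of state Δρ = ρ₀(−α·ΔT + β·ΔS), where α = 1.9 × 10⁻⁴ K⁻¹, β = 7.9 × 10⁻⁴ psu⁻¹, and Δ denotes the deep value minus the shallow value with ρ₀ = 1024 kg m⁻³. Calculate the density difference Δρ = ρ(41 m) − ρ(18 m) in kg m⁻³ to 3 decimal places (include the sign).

+0.638 kg m⁻³

ΔT = -0.7 K, ΔS = +0.62 psu (deep − shallow).
Δρ/ρ₀ = −(1.9 × 10⁻⁴)(-0.7) + (7.9 × 10⁻⁴)(+0.62) = 6.228 × 10⁻⁴.
Δρ = 1024 × (6.228 × 10⁻⁴) = +0.638 kg m⁻³.
Positive Δρ: denser below, stable.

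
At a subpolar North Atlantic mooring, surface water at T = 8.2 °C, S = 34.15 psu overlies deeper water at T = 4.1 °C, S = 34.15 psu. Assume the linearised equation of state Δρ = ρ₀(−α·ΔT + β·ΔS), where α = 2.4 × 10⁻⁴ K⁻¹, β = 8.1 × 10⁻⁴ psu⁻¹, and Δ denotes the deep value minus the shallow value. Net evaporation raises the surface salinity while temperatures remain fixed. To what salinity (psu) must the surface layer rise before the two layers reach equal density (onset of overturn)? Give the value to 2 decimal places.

Neutral buoyancy requires −α(T_deep − T_surf) + β(S_deep − S_surf′) = 0.
S_surf′ = S_deep − (α/β)·ΔT = 34.15 − (2.4 × 10⁻⁴/8.1 × 10⁻⁴)·(-4.1) = 35.3648 psu.
Increase required: 35.3648 − 34.15 = 1.2148 psu.

35.36 psu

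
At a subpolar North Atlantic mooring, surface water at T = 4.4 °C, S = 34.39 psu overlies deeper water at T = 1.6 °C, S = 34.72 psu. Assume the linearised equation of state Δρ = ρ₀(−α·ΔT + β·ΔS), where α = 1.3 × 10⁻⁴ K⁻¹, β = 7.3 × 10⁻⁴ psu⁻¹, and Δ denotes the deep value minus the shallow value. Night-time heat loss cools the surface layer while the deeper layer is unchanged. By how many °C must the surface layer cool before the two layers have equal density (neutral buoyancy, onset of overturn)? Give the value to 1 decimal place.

Neutral buoyancy requires Δρ = 0, i.e. −α(T_deep − T_surf′) + β(S_deep − S_surf) = 0.
T_surf′ = T_deep − (β/α)·ΔS = 1.6 − (7.3 × 10⁻⁴/1.3 × 10⁻⁴)·(+0.33) = -0.253 °C.
Cooling required: 4.4 − (-0.253) = 4.653 °C.

4.7 °C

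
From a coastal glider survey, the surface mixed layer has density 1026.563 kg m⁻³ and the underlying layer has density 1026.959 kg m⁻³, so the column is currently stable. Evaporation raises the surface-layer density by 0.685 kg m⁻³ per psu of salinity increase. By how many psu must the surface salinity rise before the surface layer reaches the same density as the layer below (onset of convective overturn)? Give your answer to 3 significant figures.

Density deficit of the surface layer: 1026.959 − 1026.563 = 0.396 kg m⁻³.
Required change = 0.396 / 0.685 = 0.578 psu.

0.578 psu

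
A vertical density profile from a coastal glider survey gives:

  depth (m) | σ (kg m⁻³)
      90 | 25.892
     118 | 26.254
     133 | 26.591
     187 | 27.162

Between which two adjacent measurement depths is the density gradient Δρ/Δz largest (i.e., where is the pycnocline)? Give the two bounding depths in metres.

118–133 m

Compute the density gradient over each adjacent pair:
  90–118 m: Δρ/Δz = 0.362/28 = 0.013 kg m⁻⁴
  118–133 m: Δρ/Δz = 0.337/15 = 0.022 kg m⁻⁴
  133–187 m: Δρ/Δz = 0.571/54 = 0.011 kg m⁻⁴
The largest gradient is in the 118–133 m interval — the pycnocline.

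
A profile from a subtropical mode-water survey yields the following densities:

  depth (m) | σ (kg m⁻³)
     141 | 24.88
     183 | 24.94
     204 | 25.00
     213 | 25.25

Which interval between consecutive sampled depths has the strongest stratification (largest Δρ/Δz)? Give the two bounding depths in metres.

Compute the density gradient over each adjacent pair:
  141–183 m: Δρ/Δz = 0.06/42 = 1.4 × 10⁻³ kg m⁻⁴
  183–204 m: Δρ/Δz = 0.06/21 = 2.9 × 10⁻³ kg m⁻⁴
  204–213 m: Δρ/Δz = 0.25/9 = 0.028 kg m⁻⁴
The largest gradient is in the 204–213 m interval — the pycnocline.

204–213 m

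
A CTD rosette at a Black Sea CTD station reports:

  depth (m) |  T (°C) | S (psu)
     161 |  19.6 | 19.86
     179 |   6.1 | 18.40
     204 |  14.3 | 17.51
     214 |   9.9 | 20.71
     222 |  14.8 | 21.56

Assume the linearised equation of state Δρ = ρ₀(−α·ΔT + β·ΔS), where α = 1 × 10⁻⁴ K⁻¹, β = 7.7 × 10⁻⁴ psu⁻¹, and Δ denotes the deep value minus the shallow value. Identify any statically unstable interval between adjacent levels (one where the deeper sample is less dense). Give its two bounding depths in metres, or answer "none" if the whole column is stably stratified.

Evaluate Δρ/ρ₀ = −αΔT + βΔS across each adjacent pair:
  161–179 m: −αΔT+βΔS = −(1 × 10⁻⁴)(-13.5)+(7.7 × 10⁻⁴)(-1.46) = 2.3 × 10⁻⁴ → stable
  179–204 m: −αΔT+βΔS = −(1 × 10⁻⁴)(+8.2)+(7.7 × 10⁻⁴)(-0.89) = -1.5 × 10⁻³ → UNSTABLE
  204–214 m: −αΔT+βΔS = −(1 × 10⁻⁴)(-4.4)+(7.7 × 10⁻⁴)(+3.20) = 2.9 × 10⁻³ → stable
  214–222 m: −αΔT+βΔS = −(1 × 10⁻⁴)(+4.9)+(7.7 × 10⁻⁴)(+0.85) = 1.6 × 10⁻⁴ → stable
The 179–204 m interval has Δρ < 0: lighter water underlies denser water.

179–204 m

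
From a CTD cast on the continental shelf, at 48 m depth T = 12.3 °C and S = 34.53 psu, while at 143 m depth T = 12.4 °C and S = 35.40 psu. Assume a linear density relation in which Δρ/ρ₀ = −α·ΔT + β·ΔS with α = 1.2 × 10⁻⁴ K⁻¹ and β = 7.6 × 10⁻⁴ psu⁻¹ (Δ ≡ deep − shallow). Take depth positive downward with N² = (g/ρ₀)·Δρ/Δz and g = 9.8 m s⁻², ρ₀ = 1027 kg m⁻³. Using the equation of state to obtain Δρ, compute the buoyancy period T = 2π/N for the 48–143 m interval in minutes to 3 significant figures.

ΔT = +0.1 K, ΔS = +0.87 psu (deep − shallow).
Δρ/ρ₀ = −αΔT + βΔS = -1.20 × 10⁻⁵ + 6.612 × 10⁻⁴ = 6.492 × 10⁻⁴, so Δρ ≈ 0.6667 kg m⁻³.
N² = (g/ρ₀)·Δρ/Δz = g·(Δρ/ρ₀)/Δz = 9.8 × 6.492 × 10⁻⁴ / 95 = 6.6970 × 10⁻⁵ s⁻².
N = √(6.6970 × 10⁻⁵) = 8.1835 × 10⁻³ rad s⁻¹ → T = 2π/N = 767.79 s = 12.796 min ≈ 12.8 min.

12.8 min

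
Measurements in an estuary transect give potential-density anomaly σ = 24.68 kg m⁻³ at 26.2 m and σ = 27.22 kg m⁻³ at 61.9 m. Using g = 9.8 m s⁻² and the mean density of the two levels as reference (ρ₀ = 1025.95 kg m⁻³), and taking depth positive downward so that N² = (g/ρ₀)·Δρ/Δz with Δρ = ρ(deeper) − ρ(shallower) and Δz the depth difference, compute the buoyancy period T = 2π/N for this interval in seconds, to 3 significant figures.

Δρ = 1027.22 − 1024.68 = 2.54 kg m⁻³ over Δz = 61.9 − 26.2 = 35.7 m.
N² = (9.8/1025.95) × (2.54/35.7) = 6.7962 × 10⁻⁴ s⁻².
N = √(6.7962 × 10⁻⁴) = 0.026070 rad s⁻¹, so T = 2π/N = 241.01 s ≈ 241 s.

241 s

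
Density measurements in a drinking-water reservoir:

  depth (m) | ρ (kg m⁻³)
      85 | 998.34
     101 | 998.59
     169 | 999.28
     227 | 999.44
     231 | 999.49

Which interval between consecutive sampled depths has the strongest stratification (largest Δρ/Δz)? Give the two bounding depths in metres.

85–101 m

Compute the density gradient over each adjacent pair:
  85–101 m: Δρ/Δz = 0.25/16 = 0.016 kg m⁻⁴
  101–169 m: Δρ/Δz = 0.69/68 = 0.010 kg m⁻⁴
  169–227 m: Δρ/Δz = 0.16/58 = 2.8 × 10⁻³ kg m⁻⁴
  227–231 m: Δρ/Δz = 0.05/4 = 0.013 kg m⁻⁴
The largest gradient is in the 85–101 m interval — the pycnocline.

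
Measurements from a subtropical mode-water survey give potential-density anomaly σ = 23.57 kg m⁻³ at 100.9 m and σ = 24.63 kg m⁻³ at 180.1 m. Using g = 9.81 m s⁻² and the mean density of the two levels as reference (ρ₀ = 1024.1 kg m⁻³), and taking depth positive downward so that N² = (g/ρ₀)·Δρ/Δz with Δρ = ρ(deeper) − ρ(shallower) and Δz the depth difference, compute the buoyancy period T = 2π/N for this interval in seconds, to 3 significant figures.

Δρ = 1024.63 − 1023.57 = 1.06 kg m⁻³ over Δz = 180.1 − 100.9 = 79.2 m.
N² = (9.81/1024.1) × (1.06/79.2) = 1.2821 × 10⁻⁴ s⁻².
N = √(1.2821 × 10⁻⁴) = 0.011323 rad s⁻¹, so T = 2π/N = 554.90 s ≈ 555 s.

555 s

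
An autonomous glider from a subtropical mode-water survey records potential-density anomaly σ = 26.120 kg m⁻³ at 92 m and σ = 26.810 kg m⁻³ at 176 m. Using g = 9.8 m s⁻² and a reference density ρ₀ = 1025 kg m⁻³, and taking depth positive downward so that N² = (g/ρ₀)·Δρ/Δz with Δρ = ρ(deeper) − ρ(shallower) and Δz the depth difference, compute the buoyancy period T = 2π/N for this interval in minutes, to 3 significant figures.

Δρ = 1026.810 − 1026.120 = 0.690 kg m⁻³ over Δz = 176 − 92 = 84 m.
N² = (9.8/1025) × (0.690/84) = 7.8537 × 10⁻⁵ s⁻².
N = √(7.8537 × 10⁻⁵) = 8.8621 × 10⁻³ rad s⁻¹, so T = 2π/N = 709.00 s = 11.817 min ≈ 11.8 min.

11.8 min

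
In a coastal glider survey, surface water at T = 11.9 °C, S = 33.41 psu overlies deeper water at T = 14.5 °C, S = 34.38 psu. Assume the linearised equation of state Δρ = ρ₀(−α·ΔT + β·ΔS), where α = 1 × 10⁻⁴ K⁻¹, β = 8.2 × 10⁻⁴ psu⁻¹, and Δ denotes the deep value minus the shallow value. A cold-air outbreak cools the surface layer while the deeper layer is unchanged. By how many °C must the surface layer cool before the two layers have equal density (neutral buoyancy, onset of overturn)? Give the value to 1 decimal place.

Neutral buoyancy requires Δρ = 0, i.e. −α(T_deep − T_surf′) + β(S_deep − S_surf) = 0.
T_surf′ = T_deep − (β/α)·ΔS = 14.5 − (8.2 × 10⁻⁴/1 × 10⁻⁴)·(+0.97) = 6.546 °C.
Cooling required: 11.9 − (6.546) = 5.354 °C.

5.4 °C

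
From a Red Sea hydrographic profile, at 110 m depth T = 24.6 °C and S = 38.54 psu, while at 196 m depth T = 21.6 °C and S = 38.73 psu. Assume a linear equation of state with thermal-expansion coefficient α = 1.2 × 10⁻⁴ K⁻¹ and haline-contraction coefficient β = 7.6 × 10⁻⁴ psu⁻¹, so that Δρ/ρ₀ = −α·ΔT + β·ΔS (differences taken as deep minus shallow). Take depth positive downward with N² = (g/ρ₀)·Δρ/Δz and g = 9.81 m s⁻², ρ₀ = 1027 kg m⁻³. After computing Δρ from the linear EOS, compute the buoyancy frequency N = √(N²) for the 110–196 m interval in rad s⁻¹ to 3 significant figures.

ΔT = -3.0 K, ΔS = +0.19 psu (deep − shallow).
Δρ/ρ₀ = −αΔT + βΔS = 3.60 × 10⁻⁴ + 1.444 × 10⁻⁴ = 5.044 × 10⁻⁴, so Δρ ≈ 0.5180 kg m⁻³.
N² = (g/ρ₀)·Δρ/Δz = g·(Δρ/ρ₀)/Δz = 9.81 × 5.044 × 10⁻⁴ / 86 = 5.7537 × 10⁻⁵ s⁻².
N = √(5.7537 × 10⁻⁵) = 7.5853 × 10⁻³ rad s⁻¹ ≈ 7.59 × 10⁻³ rad s⁻¹.

7.59 × 10⁻³ rad s⁻¹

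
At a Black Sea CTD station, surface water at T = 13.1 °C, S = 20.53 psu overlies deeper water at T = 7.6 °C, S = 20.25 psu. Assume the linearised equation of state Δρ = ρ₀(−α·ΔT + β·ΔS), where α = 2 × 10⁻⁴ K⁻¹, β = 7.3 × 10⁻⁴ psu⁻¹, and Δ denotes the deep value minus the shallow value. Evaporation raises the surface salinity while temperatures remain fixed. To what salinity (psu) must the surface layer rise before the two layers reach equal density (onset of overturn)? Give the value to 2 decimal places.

Neutral buoyancy requires −α(T_deep − T_surf) + β(S_deep − S_surf′) = 0.
S_surf′ = S_deep − (α/β)·ΔT = 20.25 − (2 × 10⁻⁴/7.3 × 10⁻⁴)·(-5.5) = 21.7568 psu.
Increase required: 21.7568 − 20.53 = 1.2268 psu.

21.76 psu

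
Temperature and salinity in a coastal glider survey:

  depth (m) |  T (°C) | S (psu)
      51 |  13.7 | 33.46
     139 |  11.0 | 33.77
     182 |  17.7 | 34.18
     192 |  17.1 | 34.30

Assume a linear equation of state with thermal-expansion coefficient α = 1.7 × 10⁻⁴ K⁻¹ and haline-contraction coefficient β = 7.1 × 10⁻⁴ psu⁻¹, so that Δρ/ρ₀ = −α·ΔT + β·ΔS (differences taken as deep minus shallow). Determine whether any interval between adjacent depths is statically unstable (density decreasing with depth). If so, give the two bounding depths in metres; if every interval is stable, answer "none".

Evaluate Δρ/ρ₀ = −αΔT + βΔS across each adjacent pair:
  51–139 m: −αΔT+βΔS = −(1.7 × 10⁻⁴)(-2.7)+(7.1 × 10⁻⁴)(+0.31) = 6.8 × 10⁻⁴ → stable
  139–182 m: −αΔT+βΔS = −(1.7 × 10⁻⁴)(+6.7)+(7.1 × 10⁻⁴)(+0.41) = -8.5 × 10⁻⁴ → UNSTABLE
  182–192 m: −αΔT+βΔS = −(1.7 × 10⁻⁴)(-0.6)+(7.1 × 10⁻⁴)(+0.12) = 1.9 × 10⁻⁴ → stable
The 139–182 m interval has Δρ < 0: lighter water underlies denser water.

139–182 m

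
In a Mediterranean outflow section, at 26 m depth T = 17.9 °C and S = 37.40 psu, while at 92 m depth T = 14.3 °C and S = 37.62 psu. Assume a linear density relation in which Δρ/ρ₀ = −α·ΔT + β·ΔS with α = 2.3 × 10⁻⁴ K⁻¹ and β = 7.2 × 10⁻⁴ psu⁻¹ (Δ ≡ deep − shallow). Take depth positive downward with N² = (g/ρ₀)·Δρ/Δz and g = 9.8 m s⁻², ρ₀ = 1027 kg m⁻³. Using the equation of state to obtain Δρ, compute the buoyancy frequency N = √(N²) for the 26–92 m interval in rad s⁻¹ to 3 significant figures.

0.0121 rad s⁻¹

ΔT = -3.6 K, ΔS = +0.22 psu (deep − shallow).
Δρ/ρ₀ = −αΔT + βΔS = 8.28 × 10⁻⁴ + 1.584 × 10⁻⁴ = 9.864 × 10⁻⁴, so Δρ ≈ 1.013 kg m⁻³.
N² = (g/ρ₀)·Δρ/Δz = g·(Δρ/ρ₀)/Δz = 9.8 × 9.864 × 10⁻⁴ / 66 = 1.4647 × 10⁻⁴ s⁻².
N = √(1.4647 × 10⁻⁴) = 0.012102 rad s⁻¹ ≈ 0.0121 rad s⁻¹.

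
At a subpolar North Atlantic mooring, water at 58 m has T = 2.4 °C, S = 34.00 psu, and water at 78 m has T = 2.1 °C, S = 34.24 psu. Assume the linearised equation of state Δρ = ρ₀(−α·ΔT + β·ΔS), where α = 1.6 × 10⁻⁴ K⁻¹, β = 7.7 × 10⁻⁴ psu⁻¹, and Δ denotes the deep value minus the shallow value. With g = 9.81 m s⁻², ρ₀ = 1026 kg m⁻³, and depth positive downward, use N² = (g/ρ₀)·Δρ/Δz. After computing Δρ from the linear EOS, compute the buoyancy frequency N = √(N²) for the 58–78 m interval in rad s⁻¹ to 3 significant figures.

0.0107 rad s⁻¹

ΔT = -0.3 K, ΔS = +0.24 psu (deep − shallow).
Δρ/ρ₀ = −αΔT + βΔS = 4.80 × 10⁻⁵ + 1.848 × 10⁻⁴ = 2.328 × 10⁻⁴, so Δρ ≈ 0.2389 kg m⁻³.
N² = (g/ρ₀)·Δρ/Δz = g·(Δρ/ρ₀)/Δz = 9.81 × 2.328 × 10⁻⁴ / 20 = 1.1419 × 10⁻⁴ s⁻².
N = √(1.1419 × 10⁻⁴) = 0.010686 rad s⁻¹ ≈ 0.0107 rad s⁻¹.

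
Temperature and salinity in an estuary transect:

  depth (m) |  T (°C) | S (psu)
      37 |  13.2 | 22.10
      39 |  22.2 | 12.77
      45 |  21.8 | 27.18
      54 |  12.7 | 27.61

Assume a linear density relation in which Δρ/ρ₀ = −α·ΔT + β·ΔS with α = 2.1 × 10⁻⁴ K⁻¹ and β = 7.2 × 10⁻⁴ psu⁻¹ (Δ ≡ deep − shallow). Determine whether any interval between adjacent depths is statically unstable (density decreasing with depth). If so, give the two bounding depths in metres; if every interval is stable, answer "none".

37–39 m

Evaluate Δρ/ρ₀ = −αΔT + βΔS across each adjacent pair:
  37–39 m: −αΔT+βΔS = −(2.1 × 10⁻⁴)(+9.0)+(7.2 × 10⁻⁴)(-9.33) = -8.6 × 10⁻³ → UNSTABLE
  39–45 m: −αΔT+βΔS = −(2.1 × 10⁻⁴)(-0.4)+(7.2 × 10⁻⁴)(+14.41) = 0.010 → stable
  45–54 m: −αΔT+βΔS = −(2.1 × 10⁻⁴)(-9.1)+(7.2 × 10⁻⁴)(+0.43) = 2.2 × 10⁻³ → stable
The 37–39 m interval has Δρ < 0: lighter water underlies denser water.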